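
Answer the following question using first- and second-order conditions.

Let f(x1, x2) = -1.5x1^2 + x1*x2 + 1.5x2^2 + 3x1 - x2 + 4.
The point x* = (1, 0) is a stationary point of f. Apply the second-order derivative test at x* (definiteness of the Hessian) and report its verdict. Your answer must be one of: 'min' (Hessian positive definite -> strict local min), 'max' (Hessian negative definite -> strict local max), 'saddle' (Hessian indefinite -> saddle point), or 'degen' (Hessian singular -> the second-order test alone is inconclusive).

Compute the Hessian H = grad^2 f:
  H = [[-3, 1], [1, 3]]
Verify stationarity: grad f(x*) = H x* + g = (0, 0).
Eigenvalues of H: -3.1623, 3.1623.
Eigenvalues have mixed signs, so H is indefinite -> x* is a saddle point.

saddle


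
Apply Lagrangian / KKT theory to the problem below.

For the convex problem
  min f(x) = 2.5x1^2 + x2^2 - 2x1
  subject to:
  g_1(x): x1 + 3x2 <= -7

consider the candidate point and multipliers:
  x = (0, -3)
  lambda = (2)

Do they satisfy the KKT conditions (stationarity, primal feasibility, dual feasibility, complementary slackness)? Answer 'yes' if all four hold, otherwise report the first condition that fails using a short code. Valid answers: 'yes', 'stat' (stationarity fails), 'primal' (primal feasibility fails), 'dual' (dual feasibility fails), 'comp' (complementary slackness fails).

Gradient of f: grad f(x) = Q x + c = (-2, -6)
Constraint values g_i(x) = a_i^T x - b_i:
  g_1((0, -3)) = -2
Stationarity residual: grad f(x) + sum_i lambda_i a_i = (0, 0)
  -> stationarity OK
Primal feasibility (all g_i <= 0): OK
Dual feasibility (all lambda_i >= 0): OK
Complementary slackness (lambda_i * g_i(x) = 0 for all i): FAILS

Verdict: the first failing condition is complementary_slackness -> comp.

comp


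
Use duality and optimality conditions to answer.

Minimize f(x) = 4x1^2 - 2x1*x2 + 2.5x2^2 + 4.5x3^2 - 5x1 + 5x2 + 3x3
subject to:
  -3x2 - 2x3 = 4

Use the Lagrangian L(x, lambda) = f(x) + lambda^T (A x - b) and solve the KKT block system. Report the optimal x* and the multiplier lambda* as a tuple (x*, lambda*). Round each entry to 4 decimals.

Form the Lagrangian:
  L(x, lambda) = (1/2) x^T Q x + c^T x + lambda^T (A x - b)
Stationarity (grad_x L = 0): Q x + c + A^T lambda = 0.
Primal feasibility: A x = b.

This gives the KKT block system:
  [ Q   A^T ] [ x     ]   [-c ]
  [ A    0  ] [ lambda ] = [ b ]

Solving the linear system:
  x*      = (0.3598, -1.0606, -0.4091)
  lambda* = (-0.3409)
  f(x*)   = -3.483

x* = (0.3598, -1.0606, -0.4091), lambda* = (-0.3409)


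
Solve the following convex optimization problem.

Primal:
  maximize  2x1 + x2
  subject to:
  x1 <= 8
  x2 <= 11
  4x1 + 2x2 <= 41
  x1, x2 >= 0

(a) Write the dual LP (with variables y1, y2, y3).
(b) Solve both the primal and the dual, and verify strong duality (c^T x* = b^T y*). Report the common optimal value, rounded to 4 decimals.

The standard primal-dual pair for 'max c^T x s.t. A x <= b, x >= 0' is:
  Dual:  min b^T y  s.t.  A^T y >= c,  y >= 0.

So the dual LP is:
  minimize  8y1 + 11y2 + 41y3
  subject to:
    y1 + 4y3 >= 2
    y2 + 2y3 >= 1
    y1, y2, y3 >= 0

Solving the primal: x* = (4.75, 11).
  primal value c^T x* = 20.5.
Solving the dual: y* = (0, 0, 0.5).
  dual value b^T y* = 20.5.
Strong duality: c^T x* = b^T y*. Confirmed.

20.5


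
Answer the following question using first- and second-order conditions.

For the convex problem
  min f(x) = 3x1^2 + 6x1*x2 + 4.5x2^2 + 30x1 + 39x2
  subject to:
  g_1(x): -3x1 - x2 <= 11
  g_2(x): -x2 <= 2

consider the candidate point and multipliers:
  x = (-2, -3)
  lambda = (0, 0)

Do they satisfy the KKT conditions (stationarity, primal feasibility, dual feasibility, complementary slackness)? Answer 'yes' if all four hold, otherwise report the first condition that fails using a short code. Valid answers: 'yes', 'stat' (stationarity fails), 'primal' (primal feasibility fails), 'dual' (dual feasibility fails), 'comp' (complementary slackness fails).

Gradient of f: grad f(x) = Q x + c = (0, 0)
Constraint values g_i(x) = a_i^T x - b_i:
  g_1((-2, -3)) = -2
  g_2((-2, -3)) = 1
Stationarity residual: grad f(x) + sum_i lambda_i a_i = (0, 0)
  -> stationarity OK
Primal feasibility (all g_i <= 0): FAILS
Dual feasibility (all lambda_i >= 0): OK
Complementary slackness (lambda_i * g_i(x) = 0 for all i): OK

Verdict: the first failing condition is primal_feasibility -> primal.

primal


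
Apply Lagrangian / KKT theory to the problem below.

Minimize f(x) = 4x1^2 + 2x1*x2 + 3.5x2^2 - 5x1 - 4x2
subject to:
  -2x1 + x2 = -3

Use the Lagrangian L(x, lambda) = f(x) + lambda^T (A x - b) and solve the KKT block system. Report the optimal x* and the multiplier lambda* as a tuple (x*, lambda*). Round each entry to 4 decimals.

Form the Lagrangian:
  L(x, lambda) = (1/2) x^T Q x + c^T x + lambda^T (A x - b)
Stationarity (grad_x L = 0): Q x + c + A^T lambda = 0.
Primal feasibility: A x = b.

This gives the KKT block system:
  [ Q   A^T ] [ x     ]   [-c ]
  [ A    0  ] [ lambda ] = [ b ]

Solving the linear system:
  x*      = (1.3864, -0.2273)
  lambda* = (2.8182)
  f(x*)   = 1.2159

x* = (1.3864, -0.2273), lambda* = (2.8182)


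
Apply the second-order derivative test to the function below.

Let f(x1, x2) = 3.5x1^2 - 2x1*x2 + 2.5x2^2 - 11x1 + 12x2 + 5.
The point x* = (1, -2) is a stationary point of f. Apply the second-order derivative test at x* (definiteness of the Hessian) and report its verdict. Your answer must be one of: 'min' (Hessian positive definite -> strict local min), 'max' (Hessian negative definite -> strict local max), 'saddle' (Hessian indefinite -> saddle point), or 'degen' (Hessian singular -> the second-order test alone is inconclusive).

Compute the Hessian H = grad^2 f:
  H = [[7, -2], [-2, 5]]
Verify stationarity: grad f(x*) = H x* + g = (0, 0).
Eigenvalues of H: 3.7639, 8.2361.
Both eigenvalues > 0, so H is positive definite -> x* is a strict local min.

min


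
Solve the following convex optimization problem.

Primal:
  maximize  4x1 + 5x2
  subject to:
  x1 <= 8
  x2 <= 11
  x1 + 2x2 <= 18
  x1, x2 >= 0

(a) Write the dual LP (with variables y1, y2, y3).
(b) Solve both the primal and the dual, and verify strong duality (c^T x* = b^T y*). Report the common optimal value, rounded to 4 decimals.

The standard primal-dual pair for 'max c^T x s.t. A x <= b, x >= 0' is:
  Dual:  min b^T y  s.t.  A^T y >= c,  y >= 0.

So the dual LP is:
  minimize  8y1 + 11y2 + 18y3
  subject to:
    y1 + y3 >= 4
    y2 + 2y3 >= 5
    y1, y2, y3 >= 0

Solving the primal: x* = (8, 5).
  primal value c^T x* = 57.
Solving the dual: y* = (1.5, 0, 2.5).
  dual value b^T y* = 57.
Strong duality: c^T x* = b^T y*. Confirmed.

57


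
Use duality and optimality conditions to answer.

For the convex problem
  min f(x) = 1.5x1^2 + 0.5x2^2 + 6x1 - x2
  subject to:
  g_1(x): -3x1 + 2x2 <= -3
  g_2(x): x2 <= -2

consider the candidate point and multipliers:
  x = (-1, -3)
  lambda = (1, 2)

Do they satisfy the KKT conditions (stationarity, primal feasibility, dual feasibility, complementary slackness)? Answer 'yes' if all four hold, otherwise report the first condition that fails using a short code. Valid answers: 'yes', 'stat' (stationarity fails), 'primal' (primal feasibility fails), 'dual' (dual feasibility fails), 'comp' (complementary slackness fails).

Gradient of f: grad f(x) = Q x + c = (3, -4)
Constraint values g_i(x) = a_i^T x - b_i:
  g_1((-1, -3)) = 0
  g_2((-1, -3)) = -1
Stationarity residual: grad f(x) + sum_i lambda_i a_i = (0, 0)
  -> stationarity OK
Primal feasibility (all g_i <= 0): OK
Dual feasibility (all lambda_i >= 0): OK
Complementary slackness (lambda_i * g_i(x) = 0 for all i): FAILS

Verdict: the first failing condition is complementary_slackness -> comp.

comp


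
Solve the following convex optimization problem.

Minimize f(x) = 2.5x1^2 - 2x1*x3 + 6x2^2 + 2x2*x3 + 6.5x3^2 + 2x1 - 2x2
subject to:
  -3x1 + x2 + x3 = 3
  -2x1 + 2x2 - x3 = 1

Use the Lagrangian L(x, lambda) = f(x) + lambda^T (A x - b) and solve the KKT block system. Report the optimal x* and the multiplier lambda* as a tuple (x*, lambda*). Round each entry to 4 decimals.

Form the Lagrangian:
  L(x, lambda) = (1/2) x^T Q x + c^T x + lambda^T (A x - b)
Stationarity (grad_x L = 0): Q x + c + A^T lambda = 0.
Primal feasibility: A x = b.

This gives the KKT block system:
  [ Q   A^T ] [ x     ]   [-c ]
  [ A    0  ] [ lambda ] = [ b ]

Solving the linear system:
  x*      = (-0.9231, -0.2051, 0.4359)
  lambda* = (-3.5385, 3.5641)
  f(x*)   = 2.8077

x* = (-0.9231, -0.2051, 0.4359), lambda* = (-3.5385, 3.5641)


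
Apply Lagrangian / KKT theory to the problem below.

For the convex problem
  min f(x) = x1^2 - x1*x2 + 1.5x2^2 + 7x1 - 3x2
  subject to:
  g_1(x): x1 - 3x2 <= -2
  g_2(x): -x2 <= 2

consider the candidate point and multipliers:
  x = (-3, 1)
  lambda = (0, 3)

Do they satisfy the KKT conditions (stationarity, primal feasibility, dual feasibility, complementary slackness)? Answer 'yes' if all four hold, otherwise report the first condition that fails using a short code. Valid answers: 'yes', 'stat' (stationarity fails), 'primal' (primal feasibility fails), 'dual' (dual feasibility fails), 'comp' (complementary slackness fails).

Gradient of f: grad f(x) = Q x + c = (0, 3)
Constraint values g_i(x) = a_i^T x - b_i:
  g_1((-3, 1)) = -4
  g_2((-3, 1)) = -3
Stationarity residual: grad f(x) + sum_i lambda_i a_i = (0, 0)
  -> stationarity OK
Primal feasibility (all g_i <= 0): OK
Dual feasibility (all lambda_i >= 0): OK
Complementary slackness (lambda_i * g_i(x) = 0 for all i): FAILS

Verdict: the first failing condition is complementary_slackness -> comp.

comp


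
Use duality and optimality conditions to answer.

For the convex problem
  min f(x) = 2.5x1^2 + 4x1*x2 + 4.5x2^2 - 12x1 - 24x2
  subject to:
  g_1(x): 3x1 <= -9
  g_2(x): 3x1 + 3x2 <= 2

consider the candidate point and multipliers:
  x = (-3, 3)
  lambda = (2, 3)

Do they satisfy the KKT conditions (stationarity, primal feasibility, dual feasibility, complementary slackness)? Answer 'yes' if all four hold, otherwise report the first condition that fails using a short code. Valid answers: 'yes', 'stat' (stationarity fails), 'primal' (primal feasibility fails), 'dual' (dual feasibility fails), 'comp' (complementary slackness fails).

Gradient of f: grad f(x) = Q x + c = (-15, -9)
Constraint values g_i(x) = a_i^T x - b_i:
  g_1((-3, 3)) = 0
  g_2((-3, 3)) = -2
Stationarity residual: grad f(x) + sum_i lambda_i a_i = (0, 0)
  -> stationarity OK
Primal feasibility (all g_i <= 0): OK
Dual feasibility (all lambda_i >= 0): OK
Complementary slackness (lambda_i * g_i(x) = 0 for all i): FAILS

Verdict: the first failing condition is complementary_slackness -> comp.

comp


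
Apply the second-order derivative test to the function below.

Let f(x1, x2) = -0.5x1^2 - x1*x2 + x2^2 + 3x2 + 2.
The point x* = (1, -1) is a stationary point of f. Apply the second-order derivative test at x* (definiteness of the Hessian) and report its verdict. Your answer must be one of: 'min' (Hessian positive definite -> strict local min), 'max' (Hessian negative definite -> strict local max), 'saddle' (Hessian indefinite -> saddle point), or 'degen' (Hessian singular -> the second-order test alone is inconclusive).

Compute the Hessian H = grad^2 f:
  H = [[-1, -1], [-1, 2]]
Verify stationarity: grad f(x*) = H x* + g = (0, 0).
Eigenvalues of H: -1.3028, 2.3028.
Eigenvalues have mixed signs, so H is indefinite -> x* is a saddle point.

saddle


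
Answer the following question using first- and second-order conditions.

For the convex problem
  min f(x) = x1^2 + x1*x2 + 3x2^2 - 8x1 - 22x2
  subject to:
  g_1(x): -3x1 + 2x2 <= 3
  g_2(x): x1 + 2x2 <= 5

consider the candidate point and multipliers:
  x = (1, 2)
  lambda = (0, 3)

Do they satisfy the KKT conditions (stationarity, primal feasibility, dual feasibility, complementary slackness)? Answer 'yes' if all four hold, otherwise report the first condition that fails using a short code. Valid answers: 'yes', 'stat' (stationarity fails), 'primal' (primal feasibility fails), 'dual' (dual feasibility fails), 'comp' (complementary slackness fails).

Gradient of f: grad f(x) = Q x + c = (-4, -9)
Constraint values g_i(x) = a_i^T x - b_i:
  g_1((1, 2)) = -2
  g_2((1, 2)) = 0
Stationarity residual: grad f(x) + sum_i lambda_i a_i = (-1, -3)
  -> stationarity FAILS
Primal feasibility (all g_i <= 0): OK
Dual feasibility (all lambda_i >= 0): OK
Complementary slackness (lambda_i * g_i(x) = 0 for all i): OK

Verdict: the first failing condition is stationarity -> stat.

stat


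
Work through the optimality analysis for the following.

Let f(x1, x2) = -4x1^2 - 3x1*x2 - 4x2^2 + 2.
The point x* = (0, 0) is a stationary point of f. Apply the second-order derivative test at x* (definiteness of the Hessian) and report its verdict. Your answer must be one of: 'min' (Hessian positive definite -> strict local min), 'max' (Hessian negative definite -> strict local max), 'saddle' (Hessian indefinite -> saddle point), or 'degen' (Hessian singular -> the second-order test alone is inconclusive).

Compute the Hessian H = grad^2 f:
  H = [[-8, -3], [-3, -8]]
Verify stationarity: grad f(x*) = H x* + g = (0, 0).
Eigenvalues of H: -11, -5.
Both eigenvalues < 0, so H is negative definite -> x* is a strict local max.

max


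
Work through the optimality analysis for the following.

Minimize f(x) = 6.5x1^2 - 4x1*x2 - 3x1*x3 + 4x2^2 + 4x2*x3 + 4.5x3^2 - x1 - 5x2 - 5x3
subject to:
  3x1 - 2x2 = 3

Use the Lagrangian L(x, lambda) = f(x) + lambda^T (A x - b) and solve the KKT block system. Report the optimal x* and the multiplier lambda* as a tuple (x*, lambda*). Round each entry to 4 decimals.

Form the Lagrangian:
  L(x, lambda) = (1/2) x^T Q x + c^T x + lambda^T (A x - b)
Stationarity (grad_x L = 0): Q x + c + A^T lambda = 0.
Primal feasibility: A x = b.

This gives the KKT block system:
  [ Q   A^T ] [ x     ]   [-c ]
  [ A    0  ] [ lambda ] = [ b ]

Solving the linear system:
  x*      = (0.9352, -0.0972, 0.9105)
  lambda* = (-2.9383)
  f(x*)   = 1.9066

x* = (0.9352, -0.0972, 0.9105), lambda* = (-2.9383)


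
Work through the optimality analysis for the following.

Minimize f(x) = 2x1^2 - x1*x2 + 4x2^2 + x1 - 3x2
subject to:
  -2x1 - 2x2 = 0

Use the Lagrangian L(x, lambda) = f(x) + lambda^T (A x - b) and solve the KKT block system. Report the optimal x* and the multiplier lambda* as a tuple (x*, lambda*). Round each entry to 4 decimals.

Form the Lagrangian:
  L(x, lambda) = (1/2) x^T Q x + c^T x + lambda^T (A x - b)
Stationarity (grad_x L = 0): Q x + c + A^T lambda = 0.
Primal feasibility: A x = b.

This gives the KKT block system:
  [ Q   A^T ] [ x     ]   [-c ]
  [ A    0  ] [ lambda ] = [ b ]

Solving the linear system:
  x*      = (-0.2857, 0.2857)
  lambda* = (-0.2143)
  f(x*)   = -0.5714

x* = (-0.2857, 0.2857), lambda* = (-0.2143)


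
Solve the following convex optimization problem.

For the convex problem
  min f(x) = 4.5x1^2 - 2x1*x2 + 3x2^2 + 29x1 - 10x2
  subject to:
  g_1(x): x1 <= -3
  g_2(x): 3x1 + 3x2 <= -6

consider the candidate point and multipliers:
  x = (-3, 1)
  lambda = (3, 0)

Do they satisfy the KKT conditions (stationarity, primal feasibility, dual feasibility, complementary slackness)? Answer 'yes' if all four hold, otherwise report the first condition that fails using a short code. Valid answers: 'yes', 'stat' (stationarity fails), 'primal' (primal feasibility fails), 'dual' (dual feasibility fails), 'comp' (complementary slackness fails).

Gradient of f: grad f(x) = Q x + c = (0, 2)
Constraint values g_i(x) = a_i^T x - b_i:
  g_1((-3, 1)) = 0
  g_2((-3, 1)) = 0
Stationarity residual: grad f(x) + sum_i lambda_i a_i = (3, 2)
  -> stationarity FAILS
Primal feasibility (all g_i <= 0): OK
Dual feasibility (all lambda_i >= 0): OK
Complementary slackness (lambda_i * g_i(x) = 0 for all i): OK

Verdict: the first failing condition is stationarity -> stat.

stat


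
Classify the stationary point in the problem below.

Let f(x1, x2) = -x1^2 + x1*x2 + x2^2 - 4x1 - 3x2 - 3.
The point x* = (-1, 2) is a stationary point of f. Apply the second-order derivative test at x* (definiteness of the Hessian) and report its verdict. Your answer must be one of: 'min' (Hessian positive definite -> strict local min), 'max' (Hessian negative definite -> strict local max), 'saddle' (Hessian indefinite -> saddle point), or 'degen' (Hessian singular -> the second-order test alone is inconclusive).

Compute the Hessian H = grad^2 f:
  H = [[-2, 1], [1, 2]]
Verify stationarity: grad f(x*) = H x* + g = (0, 0).
Eigenvalues of H: -2.2361, 2.2361.
Eigenvalues have mixed signs, so H is indefinite -> x* is a saddle point.

saddle


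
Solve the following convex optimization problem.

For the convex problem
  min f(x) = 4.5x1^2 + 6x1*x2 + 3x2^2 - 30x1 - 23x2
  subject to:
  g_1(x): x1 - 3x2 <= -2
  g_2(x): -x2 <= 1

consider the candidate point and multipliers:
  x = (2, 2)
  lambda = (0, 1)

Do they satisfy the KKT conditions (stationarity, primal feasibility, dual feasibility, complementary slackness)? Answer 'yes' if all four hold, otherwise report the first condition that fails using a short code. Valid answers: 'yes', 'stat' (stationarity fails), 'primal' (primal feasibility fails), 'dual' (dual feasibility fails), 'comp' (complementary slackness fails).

Gradient of f: grad f(x) = Q x + c = (0, 1)
Constraint values g_i(x) = a_i^T x - b_i:
  g_1((2, 2)) = -2
  g_2((2, 2)) = -3
Stationarity residual: grad f(x) + sum_i lambda_i a_i = (0, 0)
  -> stationarity OK
Primal feasibility (all g_i <= 0): OK
Dual feasibility (all lambda_i >= 0): OK
Complementary slackness (lambda_i * g_i(x) = 0 for all i): FAILS

Verdict: the first failing condition is complementary_slackness -> comp.

comp


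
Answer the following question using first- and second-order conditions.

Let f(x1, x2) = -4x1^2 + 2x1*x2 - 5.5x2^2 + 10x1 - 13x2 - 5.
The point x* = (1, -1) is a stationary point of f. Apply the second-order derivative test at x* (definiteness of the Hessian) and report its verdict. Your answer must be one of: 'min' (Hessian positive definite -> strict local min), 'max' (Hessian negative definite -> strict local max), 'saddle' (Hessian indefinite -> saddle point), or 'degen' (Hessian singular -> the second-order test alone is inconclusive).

Compute the Hessian H = grad^2 f:
  H = [[-8, 2], [2, -11]]
Verify stationarity: grad f(x*) = H x* + g = (0, 0).
Eigenvalues of H: -12, -7.
Both eigenvalues < 0, so H is negative definite -> x* is a strict local max.

max


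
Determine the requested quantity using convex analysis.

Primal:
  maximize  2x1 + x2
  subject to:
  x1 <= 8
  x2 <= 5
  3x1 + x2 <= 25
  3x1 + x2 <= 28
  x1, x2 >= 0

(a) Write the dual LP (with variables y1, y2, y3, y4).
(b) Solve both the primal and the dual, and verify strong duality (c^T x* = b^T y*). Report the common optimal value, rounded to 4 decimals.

The standard primal-dual pair for 'max c^T x s.t. A x <= b, x >= 0' is:
  Dual:  min b^T y  s.t.  A^T y >= c,  y >= 0.

So the dual LP is:
  minimize  8y1 + 5y2 + 25y3 + 28y4
  subject to:
    y1 + 3y3 + 3y4 >= 2
    y2 + y3 + y4 >= 1
    y1, y2, y3, y4 >= 0

Solving the primal: x* = (6.6667, 5).
  primal value c^T x* = 18.3333.
Solving the dual: y* = (0, 0.3333, 0.6667, 0).
  dual value b^T y* = 18.3333.
Strong duality: c^T x* = b^T y*. Confirmed.

18.3333


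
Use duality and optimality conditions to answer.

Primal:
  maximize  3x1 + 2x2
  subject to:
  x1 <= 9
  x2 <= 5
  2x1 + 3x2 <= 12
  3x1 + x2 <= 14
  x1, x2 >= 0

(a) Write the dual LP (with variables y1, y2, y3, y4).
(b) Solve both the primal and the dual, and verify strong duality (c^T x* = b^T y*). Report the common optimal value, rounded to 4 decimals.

The standard primal-dual pair for 'max c^T x s.t. A x <= b, x >= 0' is:
  Dual:  min b^T y  s.t.  A^T y >= c,  y >= 0.

So the dual LP is:
  minimize  9y1 + 5y2 + 12y3 + 14y4
  subject to:
    y1 + 2y3 + 3y4 >= 3
    y2 + 3y3 + y4 >= 2
    y1, y2, y3, y4 >= 0

Solving the primal: x* = (4.2857, 1.1429).
  primal value c^T x* = 15.1429.
Solving the dual: y* = (0, 0, 0.4286, 0.7143).
  dual value b^T y* = 15.1429.
Strong duality: c^T x* = b^T y*. Confirmed.

15.1429


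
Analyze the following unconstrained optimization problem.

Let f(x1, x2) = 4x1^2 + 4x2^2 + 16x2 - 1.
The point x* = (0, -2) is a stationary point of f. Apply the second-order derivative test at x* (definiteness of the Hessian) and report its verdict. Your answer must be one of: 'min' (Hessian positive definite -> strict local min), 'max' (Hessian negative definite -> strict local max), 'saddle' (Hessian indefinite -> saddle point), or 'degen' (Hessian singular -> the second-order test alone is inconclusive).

Compute the Hessian H = grad^2 f:
  H = [[8, 0], [0, 8]]
Verify stationarity: grad f(x*) = H x* + g = (0, 0).
Eigenvalues of H: 8, 8.
Both eigenvalues > 0, so H is positive definite -> x* is a strict local min.

min


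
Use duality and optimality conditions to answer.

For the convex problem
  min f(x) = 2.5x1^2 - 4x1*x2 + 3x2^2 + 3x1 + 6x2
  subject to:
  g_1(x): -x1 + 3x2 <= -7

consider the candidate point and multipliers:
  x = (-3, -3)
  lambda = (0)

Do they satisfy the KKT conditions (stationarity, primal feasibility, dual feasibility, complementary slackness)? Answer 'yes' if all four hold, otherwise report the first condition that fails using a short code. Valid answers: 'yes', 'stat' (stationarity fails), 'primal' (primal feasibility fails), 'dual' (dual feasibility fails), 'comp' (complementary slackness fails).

Gradient of f: grad f(x) = Q x + c = (0, 0)
Constraint values g_i(x) = a_i^T x - b_i:
  g_1((-3, -3)) = 1
Stationarity residual: grad f(x) + sum_i lambda_i a_i = (0, 0)
  -> stationarity OK
Primal feasibility (all g_i <= 0): FAILS
Dual feasibility (all lambda_i >= 0): OK
Complementary slackness (lambda_i * g_i(x) = 0 for all i): OK

Verdict: the first failing condition is primal_feasibility -> primal.

primal


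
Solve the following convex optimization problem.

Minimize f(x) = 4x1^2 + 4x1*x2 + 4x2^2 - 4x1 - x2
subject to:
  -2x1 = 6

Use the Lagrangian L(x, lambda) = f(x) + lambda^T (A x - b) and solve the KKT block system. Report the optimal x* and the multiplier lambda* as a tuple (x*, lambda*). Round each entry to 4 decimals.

Form the Lagrangian:
  L(x, lambda) = (1/2) x^T Q x + c^T x + lambda^T (A x - b)
Stationarity (grad_x L = 0): Q x + c + A^T lambda = 0.
Primal feasibility: A x = b.

This gives the KKT block system:
  [ Q   A^T ] [ x     ]   [-c ]
  [ A    0  ] [ lambda ] = [ b ]

Solving the linear system:
  x*      = (-3, 1.625)
  lambda* = (-10.75)
  f(x*)   = 37.4375

x* = (-3, 1.625), lambda* = (-10.75)


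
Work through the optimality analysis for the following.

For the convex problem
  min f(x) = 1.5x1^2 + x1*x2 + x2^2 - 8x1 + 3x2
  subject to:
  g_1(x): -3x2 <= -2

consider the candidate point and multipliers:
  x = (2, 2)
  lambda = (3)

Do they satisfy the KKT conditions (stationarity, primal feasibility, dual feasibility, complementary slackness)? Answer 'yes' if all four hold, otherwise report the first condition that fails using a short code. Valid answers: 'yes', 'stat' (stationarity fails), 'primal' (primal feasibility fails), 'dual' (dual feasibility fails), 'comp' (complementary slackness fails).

Gradient of f: grad f(x) = Q x + c = (0, 9)
Constraint values g_i(x) = a_i^T x - b_i:
  g_1((2, 2)) = -4
Stationarity residual: grad f(x) + sum_i lambda_i a_i = (0, 0)
  -> stationarity OK
Primal feasibility (all g_i <= 0): OK
Dual feasibility (all lambda_i >= 0): OK
Complementary slackness (lambda_i * g_i(x) = 0 for all i): FAILS

Verdict: the first failing condition is complementary_slackness -> comp.

comp


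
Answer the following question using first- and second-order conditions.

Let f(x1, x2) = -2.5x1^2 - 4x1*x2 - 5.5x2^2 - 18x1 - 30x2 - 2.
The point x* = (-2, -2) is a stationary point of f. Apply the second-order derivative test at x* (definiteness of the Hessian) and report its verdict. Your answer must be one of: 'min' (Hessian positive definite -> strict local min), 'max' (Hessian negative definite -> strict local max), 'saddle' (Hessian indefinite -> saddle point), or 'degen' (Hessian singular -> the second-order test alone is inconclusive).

Compute the Hessian H = grad^2 f:
  H = [[-5, -4], [-4, -11]]
Verify stationarity: grad f(x*) = H x* + g = (0, 0).
Eigenvalues of H: -13, -3.
Both eigenvalues < 0, so H is negative definite -> x* is a strict local max.

max


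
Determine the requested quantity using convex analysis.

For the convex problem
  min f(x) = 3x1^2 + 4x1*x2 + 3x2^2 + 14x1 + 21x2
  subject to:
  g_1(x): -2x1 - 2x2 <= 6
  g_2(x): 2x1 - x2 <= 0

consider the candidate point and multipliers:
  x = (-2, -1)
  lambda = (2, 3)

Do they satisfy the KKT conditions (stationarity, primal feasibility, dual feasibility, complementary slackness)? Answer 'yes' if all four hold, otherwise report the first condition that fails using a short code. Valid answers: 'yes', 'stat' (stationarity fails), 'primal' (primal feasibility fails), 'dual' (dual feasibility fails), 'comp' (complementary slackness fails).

Gradient of f: grad f(x) = Q x + c = (-2, 7)
Constraint values g_i(x) = a_i^T x - b_i:
  g_1((-2, -1)) = 0
  g_2((-2, -1)) = -3
Stationarity residual: grad f(x) + sum_i lambda_i a_i = (0, 0)
  -> stationarity OK
Primal feasibility (all g_i <= 0): OK
Dual feasibility (all lambda_i >= 0): OK
Complementary slackness (lambda_i * g_i(x) = 0 for all i): FAILS

Verdict: the first failing condition is complementary_slackness -> comp.

comp


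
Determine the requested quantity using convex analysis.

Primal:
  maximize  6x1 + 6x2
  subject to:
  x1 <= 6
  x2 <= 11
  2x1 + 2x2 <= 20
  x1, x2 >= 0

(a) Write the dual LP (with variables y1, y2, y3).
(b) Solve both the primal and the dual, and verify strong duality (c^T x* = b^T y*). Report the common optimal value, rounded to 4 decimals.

The standard primal-dual pair for 'max c^T x s.t. A x <= b, x >= 0' is:
  Dual:  min b^T y  s.t.  A^T y >= c,  y >= 0.

So the dual LP is:
  minimize  6y1 + 11y2 + 20y3
  subject to:
    y1 + 2y3 >= 6
    y2 + 2y3 >= 6
    y1, y2, y3 >= 0

Solving the primal: x* = (0, 10).
  primal value c^T x* = 60.
Solving the dual: y* = (0, 0, 3).
  dual value b^T y* = 60.
Strong duality: c^T x* = b^T y*. Confirmed.

60


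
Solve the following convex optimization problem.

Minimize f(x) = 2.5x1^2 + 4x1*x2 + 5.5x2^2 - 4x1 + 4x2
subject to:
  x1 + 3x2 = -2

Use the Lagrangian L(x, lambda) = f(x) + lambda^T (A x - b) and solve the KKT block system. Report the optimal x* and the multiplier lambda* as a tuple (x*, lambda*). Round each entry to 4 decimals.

Form the Lagrangian:
  L(x, lambda) = (1/2) x^T Q x + c^T x + lambda^T (A x - b)
Stationarity (grad_x L = 0): Q x + c + A^T lambda = 0.
Primal feasibility: A x = b.

This gives the KKT block system:
  [ Q   A^T ] [ x     ]   [-c ]
  [ A    0  ] [ lambda ] = [ b ]

Solving the linear system:
  x*      = (1.5625, -1.1875)
  lambda* = (0.9375)
  f(x*)   = -4.5625

x* = (1.5625, -1.1875), lambda* = (0.9375)


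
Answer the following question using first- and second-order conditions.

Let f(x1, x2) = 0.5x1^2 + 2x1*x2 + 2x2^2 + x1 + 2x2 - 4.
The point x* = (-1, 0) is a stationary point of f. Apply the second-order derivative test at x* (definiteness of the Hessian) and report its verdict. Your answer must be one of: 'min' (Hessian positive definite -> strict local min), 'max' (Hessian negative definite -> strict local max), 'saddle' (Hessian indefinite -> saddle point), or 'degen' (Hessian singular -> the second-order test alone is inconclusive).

Compute the Hessian H = grad^2 f:
  H = [[1, 2], [2, 4]]
Verify stationarity: grad f(x*) = H x* + g = (0, 0).
Eigenvalues of H: 0, 5.
H has a zero eigenvalue (singular; positive semidefinite but not definite), so H is neither positive definite, negative definite, nor indefinite. The second-order test alone is inconclusive -> degen.
(Indeed, f is constant along the null direction of H through x*, so x* is not a strict local extremum.)

degen


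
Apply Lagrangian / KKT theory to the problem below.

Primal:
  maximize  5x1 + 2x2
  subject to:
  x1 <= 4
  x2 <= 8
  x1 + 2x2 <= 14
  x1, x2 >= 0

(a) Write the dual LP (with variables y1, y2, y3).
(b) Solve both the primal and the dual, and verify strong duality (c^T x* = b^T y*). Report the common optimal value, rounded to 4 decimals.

The standard primal-dual pair for 'max c^T x s.t. A x <= b, x >= 0' is:
  Dual:  min b^T y  s.t.  A^T y >= c,  y >= 0.

So the dual LP is:
  minimize  4y1 + 8y2 + 14y3
  subject to:
    y1 + y3 >= 5
    y2 + 2y3 >= 2
    y1, y2, y3 >= 0

Solving the primal: x* = (4, 5).
  primal value c^T x* = 30.
Solving the dual: y* = (4, 0, 1).
  dual value b^T y* = 30.
Strong duality: c^T x* = b^T y*. Confirmed.

30


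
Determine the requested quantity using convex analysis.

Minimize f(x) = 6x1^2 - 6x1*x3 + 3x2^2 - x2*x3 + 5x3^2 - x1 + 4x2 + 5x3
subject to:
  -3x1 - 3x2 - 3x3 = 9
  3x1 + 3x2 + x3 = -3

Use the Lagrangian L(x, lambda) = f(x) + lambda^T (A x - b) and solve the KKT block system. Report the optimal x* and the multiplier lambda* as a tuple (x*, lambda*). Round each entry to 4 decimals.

Form the Lagrangian:
  L(x, lambda) = (1/2) x^T Q x + c^T x + lambda^T (A x - b)
Stationarity (grad_x L = 0): Q x + c + A^T lambda = 0.
Primal feasibility: A x = b.

This gives the KKT block system:
  [ Q   A^T ] [ x     ]   [-c ]
  [ A    0  ] [ lambda ] = [ b ]

Solving the linear system:
  x*      = (-0.5556, 0.5556, -3)
  lambda* = (-12.8333, -16.2778)
  f(x*)   = 27.2222

x* = (-0.5556, 0.5556, -3), lambda* = (-12.8333, -16.2778)


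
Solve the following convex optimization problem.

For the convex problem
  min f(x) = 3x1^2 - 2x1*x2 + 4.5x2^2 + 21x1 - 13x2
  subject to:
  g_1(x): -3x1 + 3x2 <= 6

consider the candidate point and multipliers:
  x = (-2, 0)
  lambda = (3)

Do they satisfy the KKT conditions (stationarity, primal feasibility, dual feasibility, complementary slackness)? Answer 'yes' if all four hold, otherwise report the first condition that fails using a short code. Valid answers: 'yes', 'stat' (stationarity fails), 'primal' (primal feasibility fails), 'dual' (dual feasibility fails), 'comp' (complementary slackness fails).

Gradient of f: grad f(x) = Q x + c = (9, -9)
Constraint values g_i(x) = a_i^T x - b_i:
  g_1((-2, 0)) = 0
Stationarity residual: grad f(x) + sum_i lambda_i a_i = (0, 0)
  -> stationarity OK
Primal feasibility (all g_i <= 0): OK
Dual feasibility (all lambda_i >= 0): OK
Complementary slackness (lambda_i * g_i(x) = 0 for all i): OK

Verdict: yes, KKT holds.

yes


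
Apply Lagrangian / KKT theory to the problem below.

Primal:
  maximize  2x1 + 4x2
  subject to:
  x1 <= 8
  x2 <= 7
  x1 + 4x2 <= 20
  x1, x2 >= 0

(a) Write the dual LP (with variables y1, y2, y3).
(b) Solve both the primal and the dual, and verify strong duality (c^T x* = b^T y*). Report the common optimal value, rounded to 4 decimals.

The standard primal-dual pair for 'max c^T x s.t. A x <= b, x >= 0' is:
  Dual:  min b^T y  s.t.  A^T y >= c,  y >= 0.

So the dual LP is:
  minimize  8y1 + 7y2 + 20y3
  subject to:
    y1 + y3 >= 2
    y2 + 4y3 >= 4
    y1, y2, y3 >= 0

Solving the primal: x* = (8, 3).
  primal value c^T x* = 28.
Solving the dual: y* = (1, 0, 1).
  dual value b^T y* = 28.
Strong duality: c^T x* = b^T y*. Confirmed.

28


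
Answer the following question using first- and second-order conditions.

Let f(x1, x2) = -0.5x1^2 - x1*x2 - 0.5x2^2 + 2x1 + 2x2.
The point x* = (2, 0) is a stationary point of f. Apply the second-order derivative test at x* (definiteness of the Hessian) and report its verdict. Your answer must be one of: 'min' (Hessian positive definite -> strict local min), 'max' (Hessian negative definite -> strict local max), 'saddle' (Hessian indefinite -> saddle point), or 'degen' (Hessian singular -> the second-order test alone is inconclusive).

Compute the Hessian H = grad^2 f:
  H = [[-1, -1], [-1, -1]]
Verify stationarity: grad f(x*) = H x* + g = (0, 0).
Eigenvalues of H: -2, 0.
H has a zero eigenvalue (singular; negative semidefinite but not definite), so H is neither positive definite, negative definite, nor indefinite. The second-order test alone is inconclusive -> degen.
(Indeed, f is constant along the null direction of H through x*, so x* is not a strict local extremum.)

degen


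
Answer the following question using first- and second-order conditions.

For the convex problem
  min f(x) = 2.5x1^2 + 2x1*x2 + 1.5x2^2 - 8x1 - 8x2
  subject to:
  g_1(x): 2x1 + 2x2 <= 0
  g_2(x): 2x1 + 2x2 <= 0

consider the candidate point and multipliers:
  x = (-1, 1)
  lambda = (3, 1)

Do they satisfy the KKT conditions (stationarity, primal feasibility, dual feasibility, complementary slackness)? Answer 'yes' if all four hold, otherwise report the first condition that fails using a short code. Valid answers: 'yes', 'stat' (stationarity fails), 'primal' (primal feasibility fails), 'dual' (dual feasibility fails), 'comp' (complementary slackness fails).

Gradient of f: grad f(x) = Q x + c = (-11, -7)
Constraint values g_i(x) = a_i^T x - b_i:
  g_1((-1, 1)) = 0
  g_2((-1, 1)) = 0
Stationarity residual: grad f(x) + sum_i lambda_i a_i = (-3, 1)
  -> stationarity FAILS
Primal feasibility (all g_i <= 0): OK
Dual feasibility (all lambda_i >= 0): OK
Complementary slackness (lambda_i * g_i(x) = 0 for all i): OK

Verdict: the first failing condition is stationarity -> stat.

stat


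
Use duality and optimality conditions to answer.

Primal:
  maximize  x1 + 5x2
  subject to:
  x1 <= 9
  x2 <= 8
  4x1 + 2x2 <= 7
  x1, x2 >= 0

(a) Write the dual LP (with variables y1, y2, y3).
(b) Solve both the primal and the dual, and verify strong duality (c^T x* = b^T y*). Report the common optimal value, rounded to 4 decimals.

The standard primal-dual pair for 'max c^T x s.t. A x <= b, x >= 0' is:
  Dual:  min b^T y  s.t.  A^T y >= c,  y >= 0.

So the dual LP is:
  minimize  9y1 + 8y2 + 7y3
  subject to:
    y1 + 4y3 >= 1
    y2 + 2y3 >= 5
    y1, y2, y3 >= 0

Solving the primal: x* = (0, 3.5).
  primal value c^T x* = 17.5.
Solving the dual: y* = (0, 0, 2.5).
  dual value b^T y* = 17.5.
Strong duality: c^T x* = b^T y*. Confirmed.

17.5


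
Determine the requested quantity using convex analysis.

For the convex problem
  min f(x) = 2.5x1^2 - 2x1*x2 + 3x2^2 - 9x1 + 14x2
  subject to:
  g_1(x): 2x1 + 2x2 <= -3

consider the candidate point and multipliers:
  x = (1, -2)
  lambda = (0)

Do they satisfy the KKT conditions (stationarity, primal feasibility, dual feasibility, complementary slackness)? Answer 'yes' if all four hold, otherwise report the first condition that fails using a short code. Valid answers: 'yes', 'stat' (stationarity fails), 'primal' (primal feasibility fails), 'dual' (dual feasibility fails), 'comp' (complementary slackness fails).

Gradient of f: grad f(x) = Q x + c = (0, 0)
Constraint values g_i(x) = a_i^T x - b_i:
  g_1((1, -2)) = 1
Stationarity residual: grad f(x) + sum_i lambda_i a_i = (0, 0)
  -> stationarity OK
Primal feasibility (all g_i <= 0): FAILS
Dual feasibility (all lambda_i >= 0): OK
Complementary slackness (lambda_i * g_i(x) = 0 for all i): OK

Verdict: the first failing condition is primal_feasibility -> primal.

primal


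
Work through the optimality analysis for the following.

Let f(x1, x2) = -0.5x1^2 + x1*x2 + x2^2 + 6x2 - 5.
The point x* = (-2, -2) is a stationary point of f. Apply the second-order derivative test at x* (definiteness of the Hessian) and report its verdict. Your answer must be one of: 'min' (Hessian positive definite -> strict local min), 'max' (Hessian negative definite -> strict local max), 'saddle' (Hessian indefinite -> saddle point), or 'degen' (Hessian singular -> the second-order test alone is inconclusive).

Compute the Hessian H = grad^2 f:
  H = [[-1, 1], [1, 2]]
Verify stationarity: grad f(x*) = H x* + g = (0, 0).
Eigenvalues of H: -1.3028, 2.3028.
Eigenvalues have mixed signs, so H is indefinite -> x* is a saddle point.

saddle


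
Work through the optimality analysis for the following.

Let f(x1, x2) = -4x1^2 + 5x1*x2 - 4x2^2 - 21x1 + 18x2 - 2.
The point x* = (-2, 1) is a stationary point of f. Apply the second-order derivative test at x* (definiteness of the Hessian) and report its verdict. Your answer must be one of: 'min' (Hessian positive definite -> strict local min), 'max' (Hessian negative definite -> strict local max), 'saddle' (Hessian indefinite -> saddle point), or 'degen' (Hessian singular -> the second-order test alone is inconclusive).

Compute the Hessian H = grad^2 f:
  H = [[-8, 5], [5, -8]]
Verify stationarity: grad f(x*) = H x* + g = (0, 0).
Eigenvalues of H: -13, -3.
Both eigenvalues < 0, so H is negative definite -> x* is a strict local max.

max


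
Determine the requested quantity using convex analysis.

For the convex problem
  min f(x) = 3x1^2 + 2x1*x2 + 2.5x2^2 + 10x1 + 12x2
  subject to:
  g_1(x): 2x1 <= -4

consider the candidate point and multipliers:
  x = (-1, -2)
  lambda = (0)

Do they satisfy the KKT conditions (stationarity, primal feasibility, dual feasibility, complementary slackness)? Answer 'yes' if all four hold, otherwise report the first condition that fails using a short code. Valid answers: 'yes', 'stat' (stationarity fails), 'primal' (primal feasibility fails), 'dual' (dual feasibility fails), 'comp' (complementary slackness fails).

Gradient of f: grad f(x) = Q x + c = (0, 0)
Constraint values g_i(x) = a_i^T x - b_i:
  g_1((-1, -2)) = 2
Stationarity residual: grad f(x) + sum_i lambda_i a_i = (0, 0)
  -> stationarity OK
Primal feasibility (all g_i <= 0): FAILS
Dual feasibility (all lambda_i >= 0): OK
Complementary slackness (lambda_i * g_i(x) = 0 for all i): OK

Verdict: the first failing condition is primal_feasibility -> primal.

primal


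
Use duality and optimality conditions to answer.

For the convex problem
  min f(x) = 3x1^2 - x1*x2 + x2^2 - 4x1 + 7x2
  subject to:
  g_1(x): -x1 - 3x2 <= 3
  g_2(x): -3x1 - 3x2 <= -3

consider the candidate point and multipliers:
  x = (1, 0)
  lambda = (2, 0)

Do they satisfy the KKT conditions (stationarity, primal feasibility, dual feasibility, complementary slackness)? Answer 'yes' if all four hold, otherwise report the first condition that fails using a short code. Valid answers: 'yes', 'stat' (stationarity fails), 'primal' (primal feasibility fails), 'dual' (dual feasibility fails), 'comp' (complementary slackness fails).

Gradient of f: grad f(x) = Q x + c = (2, 6)
Constraint values g_i(x) = a_i^T x - b_i:
  g_1((1, 0)) = -4
  g_2((1, 0)) = 0
Stationarity residual: grad f(x) + sum_i lambda_i a_i = (0, 0)
  -> stationarity OK
Primal feasibility (all g_i <= 0): OK
Dual feasibility (all lambda_i >= 0): OK
Complementary slackness (lambda_i * g_i(x) = 0 for all i): FAILS

Verdict: the first failing condition is complementary_slackness -> comp.

comp


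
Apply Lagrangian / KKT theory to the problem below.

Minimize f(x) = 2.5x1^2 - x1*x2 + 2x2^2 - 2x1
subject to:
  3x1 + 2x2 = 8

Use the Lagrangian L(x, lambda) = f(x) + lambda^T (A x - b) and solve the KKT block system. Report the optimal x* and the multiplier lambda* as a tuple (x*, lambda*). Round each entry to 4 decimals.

Form the Lagrangian:
  L(x, lambda) = (1/2) x^T Q x + c^T x + lambda^T (A x - b)
Stationarity (grad_x L = 0): Q x + c + A^T lambda = 0.
Primal feasibility: A x = b.

This gives the KKT block system:
  [ Q   A^T ] [ x     ]   [-c ]
  [ A    0  ] [ lambda ] = [ b ]

Solving the linear system:
  x*      = (1.7647, 1.3529)
  lambda* = (-1.8235)
  f(x*)   = 5.5294

x* = (1.7647, 1.3529), lambda* = (-1.8235)


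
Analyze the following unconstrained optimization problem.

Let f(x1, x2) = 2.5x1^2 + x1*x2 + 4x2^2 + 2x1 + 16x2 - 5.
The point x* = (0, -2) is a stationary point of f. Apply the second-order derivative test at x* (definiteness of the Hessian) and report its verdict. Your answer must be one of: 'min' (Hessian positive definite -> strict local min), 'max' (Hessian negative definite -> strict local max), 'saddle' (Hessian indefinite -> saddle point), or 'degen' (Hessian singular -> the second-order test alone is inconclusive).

Compute the Hessian H = grad^2 f:
  H = [[5, 1], [1, 8]]
Verify stationarity: grad f(x*) = H x* + g = (0, 0).
Eigenvalues of H: 4.6972, 8.3028.
Both eigenvalues > 0, so H is positive definite -> x* is a strict local min.

min
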